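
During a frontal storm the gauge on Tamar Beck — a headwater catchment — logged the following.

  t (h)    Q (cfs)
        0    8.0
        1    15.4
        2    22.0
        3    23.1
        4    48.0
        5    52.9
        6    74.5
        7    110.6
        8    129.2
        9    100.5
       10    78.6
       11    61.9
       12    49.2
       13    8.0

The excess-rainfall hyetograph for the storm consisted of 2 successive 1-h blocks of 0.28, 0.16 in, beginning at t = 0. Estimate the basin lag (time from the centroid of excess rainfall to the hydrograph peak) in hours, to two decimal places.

Centroid of excess rainfall: t_c = Σ P_i·t̄_i / ΣP_i = 0.8636 h (block centres at 0.5, 1.5 h).
Hydrograph peak occurs at t = 8 h, so basin lag t_L = 8 − 0.8636 = 7.14 h.

t_L ≈ 7.14 h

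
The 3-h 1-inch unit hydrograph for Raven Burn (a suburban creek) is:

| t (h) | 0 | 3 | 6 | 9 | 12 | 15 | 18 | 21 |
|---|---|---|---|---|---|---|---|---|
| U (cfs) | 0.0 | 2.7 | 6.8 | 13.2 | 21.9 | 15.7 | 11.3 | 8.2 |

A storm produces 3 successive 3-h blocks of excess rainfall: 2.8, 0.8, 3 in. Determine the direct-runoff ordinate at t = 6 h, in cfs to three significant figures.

By discrete convolution, Q_j = Σ (P_i / 1 in) · U_{j−i}.
At t = 6 h (j=2): Q = (2.8/1)·6.8 + (0.8/1)·2.7 + (3/1)·0.0 = 21.2 cfs.

Q ≈ 21.2 cfs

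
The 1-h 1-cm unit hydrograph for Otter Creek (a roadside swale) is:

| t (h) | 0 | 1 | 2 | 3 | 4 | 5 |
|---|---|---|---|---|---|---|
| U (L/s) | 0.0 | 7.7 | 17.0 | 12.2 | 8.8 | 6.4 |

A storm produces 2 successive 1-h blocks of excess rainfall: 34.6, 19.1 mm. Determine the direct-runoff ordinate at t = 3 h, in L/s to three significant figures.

By discrete convolution, Q_j = Σ (P_i / 10 mm) · U_{j−i}.
At t = 3 h (j=3): Q = (34.6/10)·12.2 + (19.1/10)·17.0 = 74.7 L/s.

Q ≈ 74.7 L/s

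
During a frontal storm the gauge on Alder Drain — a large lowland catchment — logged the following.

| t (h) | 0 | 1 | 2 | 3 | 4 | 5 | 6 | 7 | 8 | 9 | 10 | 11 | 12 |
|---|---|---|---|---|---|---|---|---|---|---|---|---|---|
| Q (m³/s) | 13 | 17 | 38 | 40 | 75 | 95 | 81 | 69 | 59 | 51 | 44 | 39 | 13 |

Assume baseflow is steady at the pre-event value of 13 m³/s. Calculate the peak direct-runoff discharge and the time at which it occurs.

Subtracting baseflow gives direct-runoff ordinates: 0.0, 4.0, 25.0, 27.0, 62.0, 82.0, 68.0, 56.0, 46.0, 38.0, 31.0, 26.0, 0.0 m³/s.
The maximum is 82.0 m³/s, occurring at the reading for t = 5 h.

Q_p = 82.0 m³/s at t = 5 h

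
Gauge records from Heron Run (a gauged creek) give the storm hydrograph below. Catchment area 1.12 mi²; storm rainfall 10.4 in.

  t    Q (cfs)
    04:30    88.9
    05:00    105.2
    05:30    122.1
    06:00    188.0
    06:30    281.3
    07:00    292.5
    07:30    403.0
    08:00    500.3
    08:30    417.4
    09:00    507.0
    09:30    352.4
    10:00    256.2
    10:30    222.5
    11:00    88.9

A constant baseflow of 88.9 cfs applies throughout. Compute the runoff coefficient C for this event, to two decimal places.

ΣQ_DR = 2581 cfs; V = ΣQ_DR·Δt = 4.646 × 10^6 ft³.
Runoff depth d = V / A = 1.786 in.
C = d / P = 1.786 / 10.4 = 0.17.

C ≈ 0.17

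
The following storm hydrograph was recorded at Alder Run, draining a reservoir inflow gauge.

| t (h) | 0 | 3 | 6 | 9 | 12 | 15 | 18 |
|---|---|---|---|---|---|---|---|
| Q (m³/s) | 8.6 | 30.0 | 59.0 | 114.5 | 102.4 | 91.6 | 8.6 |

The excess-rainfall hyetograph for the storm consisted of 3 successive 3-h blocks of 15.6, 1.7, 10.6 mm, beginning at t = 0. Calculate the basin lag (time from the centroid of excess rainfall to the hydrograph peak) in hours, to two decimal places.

t_L ≈ 5.04 h

Centroid of excess rainfall: t_c = Σ P_i·t̄_i / ΣP_i = 3.9624 h (block centres at 1.5, 4.5, 7.5 h).
Hydrograph peak occurs at t = 9 h, so basin lag t_L = 9 − 3.9624 = 5.04 h.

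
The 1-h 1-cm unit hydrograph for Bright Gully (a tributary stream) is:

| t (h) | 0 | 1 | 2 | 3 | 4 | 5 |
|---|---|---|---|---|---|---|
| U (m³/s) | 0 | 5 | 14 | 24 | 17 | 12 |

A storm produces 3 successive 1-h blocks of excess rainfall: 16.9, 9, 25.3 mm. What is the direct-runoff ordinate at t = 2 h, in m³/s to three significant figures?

By discrete convolution, Q_j = Σ (P_i / 10 mm) · U_{j−i}.
At t = 2 h (j=2): Q = (16.9/10)·14 + (9/10)·5 + (25.3/10)·0 = 28.2 m³/s.

Q ≈ 28.2 m³/s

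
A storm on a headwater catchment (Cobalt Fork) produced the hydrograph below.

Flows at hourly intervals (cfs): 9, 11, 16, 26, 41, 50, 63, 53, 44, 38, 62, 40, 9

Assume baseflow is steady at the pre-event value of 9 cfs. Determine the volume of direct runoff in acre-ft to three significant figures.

Direct-runoff ordinates (Q − Q_b): 0.0, 2.0, 7.0, 17.0, 32.0, 41.0, 54.0, 44.0, 35.0, 29.0, 53.0, 31.0, 0.0 cfs.
ΣQ_DR = 345.0 cfs.
With Δt = 1 h = 3600 s, V = ΣQ_DR · Δt = 345.0 × 3600 = 1.24 × 10^6 ft³ = 28.5 acre-ft.

V ≈ 28.5 acre-ft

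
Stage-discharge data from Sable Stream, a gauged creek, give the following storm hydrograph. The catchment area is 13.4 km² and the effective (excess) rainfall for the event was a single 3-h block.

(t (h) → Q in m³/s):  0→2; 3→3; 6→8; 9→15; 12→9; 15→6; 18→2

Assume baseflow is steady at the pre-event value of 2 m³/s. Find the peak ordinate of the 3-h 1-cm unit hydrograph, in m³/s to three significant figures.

Direct runoff: 0.0, 1.0, 6.0, 13.0, 7.0, 4.0, 0.0 m³/s; ΣQ_DR = 31.00 m³/s, peak = 13.0 m³/s.
Runoff depth d = ΣQ_DR·Δt / A = 31.00 × 10800 / (13.4 km²) = 24.99 mm.
The 1-cm UH is the DRH scaled by (10 mm)/d, so U_p = 13.0 × 10/24.99 = 5.20 m³/s.

U_p ≈ 5.20 m³/s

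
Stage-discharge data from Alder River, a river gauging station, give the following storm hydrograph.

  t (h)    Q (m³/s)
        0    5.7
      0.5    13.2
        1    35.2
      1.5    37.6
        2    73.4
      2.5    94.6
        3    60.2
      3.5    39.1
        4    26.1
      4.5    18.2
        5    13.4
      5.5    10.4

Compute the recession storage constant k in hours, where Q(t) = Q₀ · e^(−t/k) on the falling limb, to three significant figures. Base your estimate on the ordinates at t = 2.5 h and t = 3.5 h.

k ≈ 1.13 h

On the falling limb, Q drops from 94.6 to 39.1 m³/s between t = 2.5 h and t = 3.5 h (Δt = 1 h).
k = −Δt / ln(Q₂/Q₁) = −1 / ln(39.1/94.6) = 1.13 h.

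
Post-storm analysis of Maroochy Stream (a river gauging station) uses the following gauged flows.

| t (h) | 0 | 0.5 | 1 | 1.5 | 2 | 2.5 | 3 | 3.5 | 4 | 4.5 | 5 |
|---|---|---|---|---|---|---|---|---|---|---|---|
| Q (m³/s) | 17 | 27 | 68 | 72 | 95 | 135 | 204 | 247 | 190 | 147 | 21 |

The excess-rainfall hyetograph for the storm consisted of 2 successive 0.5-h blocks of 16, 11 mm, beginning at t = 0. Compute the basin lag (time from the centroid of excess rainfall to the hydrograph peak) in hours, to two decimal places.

t_L ≈ 3.05 h

Centroid of excess rainfall: t_c = Σ P_i·t̄_i / ΣP_i = 0.4537 h (block centres at 0.25, 0.75 h).
Hydrograph peak occurs at t = 3.5 h, so basin lag t_L = 3.5 − 0.4537 = 3.05 h.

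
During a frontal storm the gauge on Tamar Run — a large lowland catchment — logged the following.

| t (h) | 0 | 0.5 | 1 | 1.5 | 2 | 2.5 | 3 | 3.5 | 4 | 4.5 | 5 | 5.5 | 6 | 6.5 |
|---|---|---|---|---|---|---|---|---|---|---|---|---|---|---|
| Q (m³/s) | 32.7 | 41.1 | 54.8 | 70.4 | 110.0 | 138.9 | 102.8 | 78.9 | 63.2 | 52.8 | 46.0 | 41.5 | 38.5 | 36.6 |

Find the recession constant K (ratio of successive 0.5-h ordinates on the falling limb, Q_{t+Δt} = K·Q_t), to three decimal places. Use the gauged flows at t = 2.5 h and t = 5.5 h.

Using the recession-limb readings at t = 2.5 h and t = 5.5 h: Q falls from 138.9 to 41.5 m³/s over 6 intervals.
K = (Q₂/Q₁)^(1/6) = (41.5/138.9)^(1/6) = 0.818.

K ≈ 0.818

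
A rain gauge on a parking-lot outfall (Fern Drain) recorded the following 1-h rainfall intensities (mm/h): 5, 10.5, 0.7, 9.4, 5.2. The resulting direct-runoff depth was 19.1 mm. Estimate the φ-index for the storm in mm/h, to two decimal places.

φ ≈ 2.75 mm/h

Only the 4 blocks with intensity above φ contribute runoff: 5, 10.5, 9.4, 5.2 mm/h.
Σ(I−φ)·Δt = d  ⇒  (5+10.5+9.4+5.2 − 4φ)·1 = 19.1
φ = (30.10 − 19.1/1) / 4 = 2.75 mm/h.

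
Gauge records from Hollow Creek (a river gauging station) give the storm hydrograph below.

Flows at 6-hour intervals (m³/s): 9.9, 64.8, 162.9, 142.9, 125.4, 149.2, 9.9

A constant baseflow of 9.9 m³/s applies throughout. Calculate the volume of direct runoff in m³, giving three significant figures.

Direct-runoff ordinates (Q − Q_b): 0.0, 54.9, 153.0, 133.0, 115.5, 139.3, 0.0 m³/s.
ΣQ_DR = 595.7 m³/s.
With Δt = 6 h = 21600 s, V = ΣQ_DR · Δt = 595.7 × 21600 = 1.29 × 10^7 m³.

V ≈ 1.29 × 10^7 m³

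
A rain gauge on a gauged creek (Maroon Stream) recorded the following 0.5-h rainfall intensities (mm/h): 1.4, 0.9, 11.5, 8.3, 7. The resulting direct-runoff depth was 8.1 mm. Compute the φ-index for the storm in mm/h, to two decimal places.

Only the 3 blocks with intensity above φ contribute runoff: 11.5, 8.3, 7 mm/h.
Σ(I−φ)·Δt = d  ⇒  (11.5+8.3+7 − 3φ)·0.5 = 8.1
φ = (26.80 − 8.1/0.5) / 3 = 3.53 mm/h.

φ ≈ 3.53 mm/h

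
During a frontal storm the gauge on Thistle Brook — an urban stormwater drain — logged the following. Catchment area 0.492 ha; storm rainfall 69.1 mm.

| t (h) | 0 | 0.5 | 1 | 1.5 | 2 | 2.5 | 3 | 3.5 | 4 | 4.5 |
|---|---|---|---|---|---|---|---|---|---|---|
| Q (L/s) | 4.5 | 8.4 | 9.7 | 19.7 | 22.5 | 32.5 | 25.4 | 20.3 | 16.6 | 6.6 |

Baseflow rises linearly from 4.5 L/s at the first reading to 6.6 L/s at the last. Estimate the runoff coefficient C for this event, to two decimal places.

C ≈ 0.59

ΣQ_DR = 110.7 L/s; V = ΣQ_DR·Δt = 1.993 × 10^5 L.
Runoff depth d = V / A = 40.50 mm.
C = d / P = 40.50 / 69.1 = 0.59.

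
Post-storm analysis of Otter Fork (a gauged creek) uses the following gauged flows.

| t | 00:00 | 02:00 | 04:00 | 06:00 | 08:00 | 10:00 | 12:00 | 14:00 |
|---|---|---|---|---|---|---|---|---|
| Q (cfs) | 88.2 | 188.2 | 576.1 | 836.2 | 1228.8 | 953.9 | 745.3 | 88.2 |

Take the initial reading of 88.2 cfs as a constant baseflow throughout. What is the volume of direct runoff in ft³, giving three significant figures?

V ≈ 2.88 × 10^7 ft³

Direct-runoff ordinates (Q − Q_b): 0.0, 100.0, 487.9, 748.0, 1140.6, 865.7, 657.1, 0.0 cfs.
ΣQ_DR = 3999 cfs.
With Δt = 2 h = 7200 s, V = ΣQ_DR · Δt = 3999 × 7200 = 2.88 × 10^7 ft³.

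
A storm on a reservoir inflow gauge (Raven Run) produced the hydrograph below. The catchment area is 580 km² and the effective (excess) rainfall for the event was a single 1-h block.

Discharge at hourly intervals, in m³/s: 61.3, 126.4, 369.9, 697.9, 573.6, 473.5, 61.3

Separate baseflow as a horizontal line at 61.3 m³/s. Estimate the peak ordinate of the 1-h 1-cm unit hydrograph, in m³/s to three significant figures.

Direct runoff: 0.0, 65.1, 308.6, 636.6, 512.3, 412.2, 0.0 m³/s; ΣQ_DR = 1935 m³/s, peak = 636.6 m³/s.
Runoff depth d = ΣQ_DR·Δt / A = 1935 × 3600 / (580 km²) = 12.01 mm.
The 1-cm UH is the DRH scaled by (10 mm)/d, so U_p = 636.6 × 10/12.01 = 530 m³/s.

U_p ≈ 530 m³/s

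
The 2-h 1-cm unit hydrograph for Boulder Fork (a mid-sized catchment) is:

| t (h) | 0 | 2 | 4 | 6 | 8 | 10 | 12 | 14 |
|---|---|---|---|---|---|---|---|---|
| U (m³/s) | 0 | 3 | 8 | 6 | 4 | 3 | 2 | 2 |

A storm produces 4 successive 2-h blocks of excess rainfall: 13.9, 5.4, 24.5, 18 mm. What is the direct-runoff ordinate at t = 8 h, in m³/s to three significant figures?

Q ≈ 33.8 m³/s

By discrete convolution, Q_j = Σ (P_i / 10 mm) · U_{j−i}.
At t = 8 h (j=4): Q = (13.9/10)·4 + (5.4/10)·6 + (24.5/10)·8 + (18/10)·3 = 33.8 m³/s.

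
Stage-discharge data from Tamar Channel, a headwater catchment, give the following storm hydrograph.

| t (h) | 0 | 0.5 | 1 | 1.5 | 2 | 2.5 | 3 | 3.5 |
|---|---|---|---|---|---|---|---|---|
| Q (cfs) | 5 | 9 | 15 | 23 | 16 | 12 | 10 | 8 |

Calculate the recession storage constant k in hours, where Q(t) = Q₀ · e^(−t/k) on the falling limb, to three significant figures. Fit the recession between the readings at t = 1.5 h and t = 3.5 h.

On the falling limb, Q drops from 23 to 8 cfs between t = 1.5 h and t = 3.5 h (Δt = 2 h).
k = −Δt / ln(Q₂/Q₁) = −2 / ln(8/23) = 1.89 h.

k ≈ 1.89 h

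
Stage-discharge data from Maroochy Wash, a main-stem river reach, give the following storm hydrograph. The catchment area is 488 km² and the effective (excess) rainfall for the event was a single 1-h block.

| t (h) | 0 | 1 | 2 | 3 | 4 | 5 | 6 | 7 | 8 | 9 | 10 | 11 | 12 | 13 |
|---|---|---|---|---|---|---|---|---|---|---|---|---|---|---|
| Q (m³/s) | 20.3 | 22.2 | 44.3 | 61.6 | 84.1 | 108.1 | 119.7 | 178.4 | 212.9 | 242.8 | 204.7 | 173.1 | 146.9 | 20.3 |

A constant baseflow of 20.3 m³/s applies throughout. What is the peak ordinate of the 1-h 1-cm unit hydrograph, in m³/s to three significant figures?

U_p ≈ 223 m³/s

Direct runoff: 0.0, 1.9, 24.0, 41.3, 63.8, 87.8, 99.4, 158.1, 192.6, 222.5, 184.4, 152.8, 126.6, 0.0 m³/s; ΣQ_DR = 1355 m³/s, peak = 222.5 m³/s.
Runoff depth d = ΣQ_DR·Δt / A = 1355 × 3600 / (488 km²) = 9.997 mm.
The 1-cm UH is the DRH scaled by (10 mm)/d, so U_p = 222.5 × 10/9.997 = 223 m³/s.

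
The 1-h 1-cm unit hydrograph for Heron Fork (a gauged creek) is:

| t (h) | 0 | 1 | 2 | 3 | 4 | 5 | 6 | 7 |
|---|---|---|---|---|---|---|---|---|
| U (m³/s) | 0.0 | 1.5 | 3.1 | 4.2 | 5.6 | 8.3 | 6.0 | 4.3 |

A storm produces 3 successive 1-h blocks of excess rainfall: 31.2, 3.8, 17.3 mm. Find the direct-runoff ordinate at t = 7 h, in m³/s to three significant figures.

Q ≈ 30.1 m³/s

By discrete convolution, Q_j = Σ (P_i / 10 mm) · U_{j−i}.
At t = 7 h (j=7): Q = (31.2/10)·4.3 + (3.8/10)·6.0 + (17.3/10)·8.3 = 30.1 m³/s.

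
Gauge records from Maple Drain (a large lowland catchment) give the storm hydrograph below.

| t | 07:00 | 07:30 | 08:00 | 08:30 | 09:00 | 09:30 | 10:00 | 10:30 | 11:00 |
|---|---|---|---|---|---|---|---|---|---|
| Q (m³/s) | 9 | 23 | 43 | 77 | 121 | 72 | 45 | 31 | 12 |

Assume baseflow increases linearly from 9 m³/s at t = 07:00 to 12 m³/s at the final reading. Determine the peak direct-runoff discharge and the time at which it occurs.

Q_p = 110.50 m³/s at t = 09:00

Subtracting baseflow gives direct-runoff ordinates: 0.00, 13.62, 33.25, 66.88, 110.50, 61.12, 33.75, 19.38, 0.00 m³/s.
The maximum is 110.50 m³/s, occurring at the reading for t = 09:00.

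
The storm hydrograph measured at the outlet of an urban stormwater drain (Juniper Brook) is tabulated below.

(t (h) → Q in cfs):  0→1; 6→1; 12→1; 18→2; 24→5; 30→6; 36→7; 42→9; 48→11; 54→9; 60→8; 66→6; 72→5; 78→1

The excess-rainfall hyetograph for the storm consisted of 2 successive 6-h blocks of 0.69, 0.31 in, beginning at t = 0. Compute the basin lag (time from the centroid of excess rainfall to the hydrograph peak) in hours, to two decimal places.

t_L ≈ 43.14 h

Centroid of excess rainfall: t_c = Σ P_i·t̄_i / ΣP_i = 4.8600 h (block centres at 3, 9 h).
Hydrograph peak occurs at t = 48 h, so basin lag t_L = 48 − 4.8600 = 43.14 h.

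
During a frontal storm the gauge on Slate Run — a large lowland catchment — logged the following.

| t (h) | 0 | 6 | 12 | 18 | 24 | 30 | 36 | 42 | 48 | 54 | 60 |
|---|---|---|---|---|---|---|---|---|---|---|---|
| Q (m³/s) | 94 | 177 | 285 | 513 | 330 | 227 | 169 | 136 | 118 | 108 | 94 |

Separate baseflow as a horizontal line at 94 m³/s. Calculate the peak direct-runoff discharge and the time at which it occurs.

Q_p = 419.0 m³/s at t = 18 h

Subtracting baseflow gives direct-runoff ordinates: 0.0, 83.0, 191.0, 419.0, 236.0, 133.0, 75.0, 42.0, 24.0, 14.0, 0.0 m³/s.
The maximum is 419.0 m³/s, occurring at the reading for t = 18 h.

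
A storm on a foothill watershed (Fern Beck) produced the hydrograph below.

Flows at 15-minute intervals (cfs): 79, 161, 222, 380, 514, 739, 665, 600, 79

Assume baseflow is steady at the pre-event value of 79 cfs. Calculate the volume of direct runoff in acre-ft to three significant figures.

V ≈ 56.4 acre-ft

Direct-runoff ordinates (Q − Q_b): 0.0, 82.0, 143.0, 301.0, 435.0, 660.0, 586.0, 521.0, 0.0 cfs.
ΣQ_DR = 2728 cfs.
With Δt = 0.25 h = 900 s, V = ΣQ_DR · Δt = 2728 × 900 = 2.46 × 10^6 ft³ = 56.4 acre-ft.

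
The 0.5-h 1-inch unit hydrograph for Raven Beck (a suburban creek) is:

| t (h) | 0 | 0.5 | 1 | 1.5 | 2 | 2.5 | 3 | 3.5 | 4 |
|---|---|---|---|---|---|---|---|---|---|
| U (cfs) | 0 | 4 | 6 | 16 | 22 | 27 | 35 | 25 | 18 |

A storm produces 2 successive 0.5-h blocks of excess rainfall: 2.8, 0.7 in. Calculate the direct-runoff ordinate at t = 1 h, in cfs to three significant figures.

By discrete convolution, Q_j = Σ (P_i / 1 in) · U_{j−i}.
At t = 1 h (j=2): Q = (2.8/1)·6 + (0.7/1)·4 = 19.6 cfs.

Q ≈ 19.6 cfs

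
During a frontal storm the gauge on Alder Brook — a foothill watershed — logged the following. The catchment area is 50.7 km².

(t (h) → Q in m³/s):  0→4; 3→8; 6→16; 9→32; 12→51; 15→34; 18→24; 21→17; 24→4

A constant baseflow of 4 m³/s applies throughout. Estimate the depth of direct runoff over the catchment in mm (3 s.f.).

Direct runoff: 0.0, 4.0, 12.0, 28.0, 47.0, 30.0, 20.0, 13.0, 0.0 m³/s; ΣQ_DR = 154.0 m³/s.
V = ΣQ_DR · Δt = 154.0 × 10800 s = 1.663 × 10^6 m³.
Over A = 50.7 km², depth = V / A = 32.8 mm.

d ≈ 32.8 mm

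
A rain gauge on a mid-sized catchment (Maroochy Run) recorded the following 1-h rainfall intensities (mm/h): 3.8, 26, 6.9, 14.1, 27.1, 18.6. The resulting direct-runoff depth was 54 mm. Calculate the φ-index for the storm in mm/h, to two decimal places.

φ ≈ 7.95 mm/h

Only the 4 blocks with intensity above φ contribute runoff: 26, 14.1, 27.1, 18.6 mm/h.
Σ(I−φ)·Δt = d  ⇒  (26+14.1+27.1+18.6 − 4φ)·1 = 54
φ = (85.80 − 54/1) / 4 = 7.95 mm/h.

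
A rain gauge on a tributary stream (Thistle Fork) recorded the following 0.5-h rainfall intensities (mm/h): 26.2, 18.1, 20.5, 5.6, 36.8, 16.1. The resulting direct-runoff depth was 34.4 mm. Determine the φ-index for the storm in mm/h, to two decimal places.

Only the 5 blocks with intensity above φ contribute runoff: 26.2, 18.1, 20.5, 36.8, 16.1 mm/h.
Σ(I−φ)·Δt = d  ⇒  (26.2+18.1+20.5+36.8+16.1 − 5φ)·0.5 = 34.4
φ = (117.7 − 34.4/0.5) / 5 = 9.78 mm/h.

φ ≈ 9.78 mm/h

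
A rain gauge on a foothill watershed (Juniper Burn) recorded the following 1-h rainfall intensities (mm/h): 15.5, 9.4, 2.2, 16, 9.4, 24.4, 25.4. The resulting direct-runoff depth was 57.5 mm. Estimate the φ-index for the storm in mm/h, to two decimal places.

Only the 6 blocks with intensity above φ contribute runoff: 15.5, 9.4, 16, 9.4, 24.4, 25.4 mm/h.
Σ(I−φ)·Δt = d  ⇒  (15.5+9.4+16+9.4+24.4+25.4 − 6φ)·1 = 57.5
φ = (100.1 − 57.5/1) / 6 = 7.10 mm/h.

φ ≈ 7.10 mm/h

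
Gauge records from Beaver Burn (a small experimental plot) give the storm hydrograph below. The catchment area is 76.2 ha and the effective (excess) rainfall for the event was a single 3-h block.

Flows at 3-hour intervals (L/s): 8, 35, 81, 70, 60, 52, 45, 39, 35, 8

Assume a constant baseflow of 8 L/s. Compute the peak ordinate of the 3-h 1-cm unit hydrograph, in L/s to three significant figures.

Direct runoff: 0.0, 27.0, 73.0, 62.0, 52.0, 44.0, 37.0, 31.0, 27.0, 0.0 L/s; ΣQ_DR = 353.0 L/s, peak = 73.0 L/s.
Runoff depth d = ΣQ_DR·Δt / A = 353.0 × 10800 / (76.2 ha) = 5.003 mm.
The 1-cm UH is the DRH scaled by (10 mm)/d, so U_p = 73.0 × 10/5.003 = 146 L/s.

U_p ≈ 146 L/s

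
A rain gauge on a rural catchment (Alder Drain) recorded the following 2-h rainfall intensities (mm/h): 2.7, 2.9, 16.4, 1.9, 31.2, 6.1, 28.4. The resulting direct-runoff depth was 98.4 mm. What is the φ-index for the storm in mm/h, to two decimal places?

φ ≈ 8.93 mm/h

Only the 3 blocks with intensity above φ contribute runoff: 16.4, 31.2, 28.4 mm/h.
Σ(I−φ)·Δt = d  ⇒  (16.4+31.2+28.4 − 3φ)·2 = 98.4
φ = (76.00 − 98.4/2) / 3 = 8.93 mm/h.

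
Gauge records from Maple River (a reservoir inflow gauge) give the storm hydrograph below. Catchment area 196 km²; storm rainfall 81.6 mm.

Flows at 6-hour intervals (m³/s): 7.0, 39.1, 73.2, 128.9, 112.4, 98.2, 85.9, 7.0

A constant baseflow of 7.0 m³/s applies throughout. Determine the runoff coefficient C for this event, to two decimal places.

ΣQ_DR = 495.7 m³/s; V = ΣQ_DR·Δt = 1.071 × 10^7 m³.
Runoff depth d = V / A = 54.63 mm.
C = d / P = 54.63 / 81.6 = 0.67.

C ≈ 0.67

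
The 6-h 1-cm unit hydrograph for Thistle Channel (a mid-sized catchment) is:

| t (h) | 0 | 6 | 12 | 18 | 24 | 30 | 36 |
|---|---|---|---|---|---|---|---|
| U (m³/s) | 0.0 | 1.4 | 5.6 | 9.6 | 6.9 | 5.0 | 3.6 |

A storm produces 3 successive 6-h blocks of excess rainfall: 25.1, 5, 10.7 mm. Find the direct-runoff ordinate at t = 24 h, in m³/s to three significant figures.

Q ≈ 28.1 m³/s

By discrete convolution, Q_j = Σ (P_i / 10 mm) · U_{j−i}.
At t = 24 h (j=4): Q = (25.1/10)·6.9 + (5/10)·9.6 + (10.7/10)·5.6 = 28.1 m³/s.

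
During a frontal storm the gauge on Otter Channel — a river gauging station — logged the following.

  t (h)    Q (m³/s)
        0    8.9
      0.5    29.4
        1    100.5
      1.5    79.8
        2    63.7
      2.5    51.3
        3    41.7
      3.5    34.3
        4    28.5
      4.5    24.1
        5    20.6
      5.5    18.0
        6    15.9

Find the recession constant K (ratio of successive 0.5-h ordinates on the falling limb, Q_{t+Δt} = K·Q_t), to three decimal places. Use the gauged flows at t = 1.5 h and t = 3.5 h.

Using the recession-limb readings at t = 1.5 h and t = 3.5 h: Q falls from 79.8 to 34.3 m³/s over 4 intervals.
K = (Q₂/Q₁)^(1/4) = (34.3/79.8)^(1/4) = 0.810.

K ≈ 0.810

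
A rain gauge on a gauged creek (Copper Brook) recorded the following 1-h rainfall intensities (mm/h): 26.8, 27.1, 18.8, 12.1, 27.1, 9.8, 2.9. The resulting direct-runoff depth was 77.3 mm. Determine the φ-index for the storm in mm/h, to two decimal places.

φ ≈ 7.40 mm/h

Only the 6 blocks with intensity above φ contribute runoff: 26.8, 27.1, 18.8, 12.1, 27.1, 9.8 mm/h.
Σ(I−φ)·Δt = d  ⇒  (26.8+27.1+18.8+12.1+27.1+9.8 − 6φ)·1 = 77.3
φ = (121.7 − 77.3/1) / 6 = 7.40 mm/h.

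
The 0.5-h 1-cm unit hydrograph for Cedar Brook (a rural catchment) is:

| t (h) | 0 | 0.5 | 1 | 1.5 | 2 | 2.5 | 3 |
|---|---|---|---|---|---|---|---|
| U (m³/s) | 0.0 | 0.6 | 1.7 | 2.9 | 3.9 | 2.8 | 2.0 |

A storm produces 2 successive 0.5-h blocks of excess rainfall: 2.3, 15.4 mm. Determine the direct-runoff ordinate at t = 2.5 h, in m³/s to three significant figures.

Q ≈ 6.65 m³/s

By discrete convolution, Q_j = Σ (P_i / 10 mm) · U_{j−i}.
At t = 2.5 h (j=5): Q = (2.3/10)·2.8 + (15.4/10)·3.9 = 6.65 m³/s.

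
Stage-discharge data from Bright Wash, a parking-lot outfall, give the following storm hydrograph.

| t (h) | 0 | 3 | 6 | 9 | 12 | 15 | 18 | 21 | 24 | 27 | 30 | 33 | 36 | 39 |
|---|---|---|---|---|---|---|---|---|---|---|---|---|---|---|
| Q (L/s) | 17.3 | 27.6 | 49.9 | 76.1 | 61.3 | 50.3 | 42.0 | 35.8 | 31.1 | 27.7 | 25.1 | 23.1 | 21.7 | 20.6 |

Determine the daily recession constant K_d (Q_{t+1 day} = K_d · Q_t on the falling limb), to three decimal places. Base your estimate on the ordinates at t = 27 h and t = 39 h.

Between t = 27 h and t = 39 h the flow falls from 27.7 to 20.6 L/s over 4×3 h = 12 h.
Per-interval ratio K = (20.6/27.7)^(1/4) = 0.9286; K_d = K^(24/3) = 0.553.

K_d ≈ 0.553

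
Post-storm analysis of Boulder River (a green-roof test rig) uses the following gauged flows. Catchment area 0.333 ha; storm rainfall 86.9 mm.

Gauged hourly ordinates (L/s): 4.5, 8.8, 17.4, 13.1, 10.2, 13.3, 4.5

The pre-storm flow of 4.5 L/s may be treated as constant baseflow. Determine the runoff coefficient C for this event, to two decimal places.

ΣQ_DR = 40.30 L/s; V = ΣQ_DR·Δt = 1.451 × 10^5 L.
Runoff depth d = V / A = 43.57 mm.
C = d / P = 43.57 / 86.9 = 0.50.

C ≈ 0.50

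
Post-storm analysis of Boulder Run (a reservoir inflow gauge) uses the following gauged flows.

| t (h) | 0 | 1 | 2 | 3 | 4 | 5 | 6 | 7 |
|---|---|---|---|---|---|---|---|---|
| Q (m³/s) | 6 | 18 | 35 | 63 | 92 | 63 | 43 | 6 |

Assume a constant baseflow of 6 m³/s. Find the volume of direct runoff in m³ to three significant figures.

Direct-runoff ordinates (Q − Q_b): 0.0, 12.0, 29.0, 57.0, 86.0, 57.0, 37.0, 0.0 m³/s.
ΣQ_DR = 278.0 m³/s.
With Δt = 1 h = 3600 s, V = ΣQ_DR · Δt = 278.0 × 3600 = 1.00 × 10^6 m³.

V ≈ 1.00 × 10^6 m³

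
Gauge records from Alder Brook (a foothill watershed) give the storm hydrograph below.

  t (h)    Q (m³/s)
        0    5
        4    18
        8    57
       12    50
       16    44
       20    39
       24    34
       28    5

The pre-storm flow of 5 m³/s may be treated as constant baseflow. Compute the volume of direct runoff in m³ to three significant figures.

V ≈ 3.05 × 10^6 m³

Direct-runoff ordinates (Q − Q_b): 0.0, 13.0, 52.0, 45.0, 39.0, 34.0, 29.0, 0.0 m³/s.
ΣQ_DR = 212.0 m³/s.
With Δt = 4 h = 14400 s, V = ΣQ_DR · Δt = 212.0 × 14400 = 3.05 × 10^6 m³.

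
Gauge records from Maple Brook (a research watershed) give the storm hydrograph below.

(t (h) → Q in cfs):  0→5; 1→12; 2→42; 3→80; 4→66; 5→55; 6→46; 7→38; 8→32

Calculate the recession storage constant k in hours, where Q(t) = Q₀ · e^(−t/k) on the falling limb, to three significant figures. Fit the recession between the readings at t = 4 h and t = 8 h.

On the falling limb, Q drops from 66 to 32 cfs between t = 4 h and t = 8 h (Δt = 4 h).
k = −Δt / ln(Q₂/Q₁) = −4 / ln(32/66) = 5.53 h.

k ≈ 5.53 h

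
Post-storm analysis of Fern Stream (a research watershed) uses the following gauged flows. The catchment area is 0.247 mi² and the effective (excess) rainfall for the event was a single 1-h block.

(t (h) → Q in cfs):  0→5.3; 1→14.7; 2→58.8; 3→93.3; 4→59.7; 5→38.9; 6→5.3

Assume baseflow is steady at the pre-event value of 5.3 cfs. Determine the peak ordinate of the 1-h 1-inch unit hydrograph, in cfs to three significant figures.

Direct runoff: 0.0, 9.4, 53.5, 88.0, 54.4, 33.6, 0.0 cfs; ΣQ_DR = 238.9 cfs, peak = 88.0 cfs.
Runoff depth d = ΣQ_DR·Δt / A = 238.9 × 3600 / (0.247 mi²) = 1.499 in.
The 1-inch UH is the DRH scaled by (1 in)/d, so U_p = 88.0 × 1/1.499 = 58.7 cfs.

U_p ≈ 58.7 cfs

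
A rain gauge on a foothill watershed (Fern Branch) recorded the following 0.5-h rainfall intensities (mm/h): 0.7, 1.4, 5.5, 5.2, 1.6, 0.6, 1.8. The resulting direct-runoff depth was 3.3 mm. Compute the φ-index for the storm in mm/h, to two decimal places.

φ ≈ 2.05 mm/h

Only the 2 blocks with intensity above φ contribute runoff: 5.5, 5.2 mm/h.
Σ(I−φ)·Δt = d  ⇒  (5.5+5.2 − 2φ)·0.5 = 3.3
φ = (10.70 − 3.3/0.5) / 2 = 2.05 mm/h.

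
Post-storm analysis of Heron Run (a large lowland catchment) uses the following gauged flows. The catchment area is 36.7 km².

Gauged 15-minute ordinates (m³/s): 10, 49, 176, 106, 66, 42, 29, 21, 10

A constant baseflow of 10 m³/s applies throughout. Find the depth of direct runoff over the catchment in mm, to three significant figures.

Direct runoff: 0.0, 39.0, 166.0, 96.0, 56.0, 32.0, 19.0, 11.0, 0.0 m³/s; ΣQ_DR = 419.0 m³/s.
V = ΣQ_DR · Δt = 419.0 × 900 s = 3.771 × 10^5 m³.
Over A = 36.7 km², depth = V / A = 10.3 mm.

d ≈ 10.3 mm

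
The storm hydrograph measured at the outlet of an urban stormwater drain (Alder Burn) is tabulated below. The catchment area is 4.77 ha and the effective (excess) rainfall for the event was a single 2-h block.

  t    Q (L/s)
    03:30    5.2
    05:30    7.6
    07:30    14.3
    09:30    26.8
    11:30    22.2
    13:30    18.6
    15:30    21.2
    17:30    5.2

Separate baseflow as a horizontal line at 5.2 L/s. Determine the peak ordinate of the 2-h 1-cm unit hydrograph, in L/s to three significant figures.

U_p ≈ 18.0 L/s

Direct runoff: 0.0, 2.4, 9.1, 21.6, 17.0, 13.4, 16.0, 0.0 L/s; ΣQ_DR = 79.50 L/s, peak = 21.6 L/s.
Runoff depth d = ΣQ_DR·Δt / A = 79.50 × 7200 / (4.77 ha) = 12.00 mm.
The 1-cm UH is the DRH scaled by (10 mm)/d, so U_p = 21.6 × 10/12.00 = 18.0 L/s.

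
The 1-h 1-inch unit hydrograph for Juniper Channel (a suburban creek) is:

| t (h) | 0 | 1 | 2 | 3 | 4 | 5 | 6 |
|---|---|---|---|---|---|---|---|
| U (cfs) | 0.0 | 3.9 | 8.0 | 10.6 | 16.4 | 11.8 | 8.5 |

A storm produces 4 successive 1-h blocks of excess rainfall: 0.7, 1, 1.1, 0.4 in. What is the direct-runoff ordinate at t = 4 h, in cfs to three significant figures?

By discrete convolution, Q_j = Σ (P_i / 1 in) · U_{j−i}.
At t = 4 h (j=4): Q = (0.7/1)·16.4 + (1/1)·10.6 + (1.1/1)·8.0 + (0.4/1)·3.9 = 32.4 cfs.

Q ≈ 32.4 cfs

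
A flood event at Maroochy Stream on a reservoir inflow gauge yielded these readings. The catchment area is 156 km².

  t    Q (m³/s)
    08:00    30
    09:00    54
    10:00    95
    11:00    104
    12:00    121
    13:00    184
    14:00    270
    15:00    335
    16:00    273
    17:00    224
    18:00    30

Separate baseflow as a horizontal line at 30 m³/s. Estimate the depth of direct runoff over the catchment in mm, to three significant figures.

d ≈ 32.1 mm

Direct runoff: 0.0, 24.0, 65.0, 74.0, 91.0, 154.0, 240.0, 305.0, 243.0, 194.0, 0.0 m³/s; ΣQ_DR = 1390 m³/s.
V = ΣQ_DR · Δt = 1390 × 3600 s = 5.004 × 10^6 m³.
Over A = 156 km², depth = V / A = 32.1 mm.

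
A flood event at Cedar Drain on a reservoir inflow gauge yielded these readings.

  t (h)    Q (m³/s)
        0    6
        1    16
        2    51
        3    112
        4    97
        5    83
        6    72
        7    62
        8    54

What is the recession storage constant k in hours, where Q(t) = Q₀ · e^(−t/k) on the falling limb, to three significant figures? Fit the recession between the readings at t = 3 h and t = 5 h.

k ≈ 6.67 h

On the falling limb, Q drops from 112 to 83 m³/s between t = 3 h and t = 5 h (Δt = 2 h).
k = −Δt / ln(Q₂/Q₁) = −2 / ln(83/112) = 6.67 h.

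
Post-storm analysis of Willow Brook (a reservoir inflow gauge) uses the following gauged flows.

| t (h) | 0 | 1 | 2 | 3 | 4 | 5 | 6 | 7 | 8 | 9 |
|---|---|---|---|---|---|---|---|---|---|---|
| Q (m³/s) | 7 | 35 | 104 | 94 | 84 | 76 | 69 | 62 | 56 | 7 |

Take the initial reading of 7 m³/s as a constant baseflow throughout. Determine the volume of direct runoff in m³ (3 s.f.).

Direct-runoff ordinates (Q − Q_b): 0.0, 28.0, 97.0, 87.0, 77.0, 69.0, 62.0, 55.0, 49.0, 0.0 m³/s.
ΣQ_DR = 524.0 m³/s.
With Δt = 1 h = 3600 s, V = ΣQ_DR · Δt = 524.0 × 3600 = 1.89 × 10^6 m³.

V ≈ 1.89 × 10^6 m³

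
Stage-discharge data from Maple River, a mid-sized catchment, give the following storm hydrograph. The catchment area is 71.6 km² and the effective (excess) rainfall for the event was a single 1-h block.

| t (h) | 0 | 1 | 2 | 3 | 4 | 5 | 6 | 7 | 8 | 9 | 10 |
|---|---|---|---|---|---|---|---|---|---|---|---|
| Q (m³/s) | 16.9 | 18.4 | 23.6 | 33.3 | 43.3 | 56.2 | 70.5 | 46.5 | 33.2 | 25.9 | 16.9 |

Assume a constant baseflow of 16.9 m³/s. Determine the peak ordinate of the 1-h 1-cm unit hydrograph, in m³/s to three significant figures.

U_p ≈ 53.6 m³/s

Direct runoff: 0.0, 1.5, 6.7, 16.4, 26.4, 39.3, 53.6, 29.6, 16.3, 9.0, 0.0 m³/s; ΣQ_DR = 198.8 m³/s, peak = 53.6 m³/s.
Runoff depth d = ΣQ_DR·Δt / A = 198.8 × 3600 / (71.6 km²) = 9.996 mm.
The 1-cm UH is the DRH scaled by (10 mm)/d, so U_p = 53.6 × 10/9.996 = 53.6 m³/s.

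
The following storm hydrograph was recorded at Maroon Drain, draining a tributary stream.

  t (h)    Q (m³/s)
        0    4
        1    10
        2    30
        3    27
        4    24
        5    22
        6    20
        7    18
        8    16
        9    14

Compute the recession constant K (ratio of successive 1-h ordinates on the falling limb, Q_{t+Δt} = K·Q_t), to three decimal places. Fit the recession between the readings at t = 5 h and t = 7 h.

Using the recession-limb readings at t = 5 h and t = 7 h: Q falls from 22 to 18 m³/s over 2 intervals.
K = (Q₂/Q₁)^(1/2) = (18/22)^(1/2) = 0.905.

K ≈ 0.905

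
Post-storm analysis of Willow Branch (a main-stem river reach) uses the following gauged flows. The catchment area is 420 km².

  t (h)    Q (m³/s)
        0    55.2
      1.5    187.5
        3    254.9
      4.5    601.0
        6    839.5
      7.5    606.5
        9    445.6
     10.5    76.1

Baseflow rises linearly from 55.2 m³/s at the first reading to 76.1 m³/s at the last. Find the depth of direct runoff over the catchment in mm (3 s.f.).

d ≈ 32.7 mm

Direct runoff: 0.00, 129.31, 193.73, 536.84, 772.36, 536.37, 372.49, 0.00 m³/s; ΣQ_DR = 2541 m³/s.
V = ΣQ_DR · Δt = 2541 × 5400 s = 1.372 × 10^7 m³.
Over A = 420 km², depth = V / A = 32.7 mm.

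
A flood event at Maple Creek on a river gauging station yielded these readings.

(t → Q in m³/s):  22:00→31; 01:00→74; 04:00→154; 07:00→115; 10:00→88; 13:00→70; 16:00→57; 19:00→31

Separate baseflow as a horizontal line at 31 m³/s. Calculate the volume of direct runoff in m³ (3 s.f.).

Direct-runoff ordinates (Q − Q_b): 0.0, 43.0, 123.0, 84.0, 57.0, 39.0, 26.0, 0.0 m³/s.
ΣQ_DR = 372.0 m³/s.
With Δt = 3 h = 10800 s, V = ΣQ_DR · Δt = 372.0 × 10800 = 4.02 × 10^6 m³.

V ≈ 4.02 × 10^6 m³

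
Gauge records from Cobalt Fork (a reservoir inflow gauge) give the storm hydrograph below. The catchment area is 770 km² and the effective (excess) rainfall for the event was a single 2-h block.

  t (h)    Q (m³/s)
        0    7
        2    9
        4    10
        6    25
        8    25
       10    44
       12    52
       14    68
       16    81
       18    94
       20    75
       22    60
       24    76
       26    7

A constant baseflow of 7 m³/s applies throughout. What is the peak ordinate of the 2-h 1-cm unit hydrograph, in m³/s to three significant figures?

U_p ≈ 174 m³/s

Direct runoff: 0.0, 2.0, 3.0, 18.0, 18.0, 37.0, 45.0, 61.0, 74.0, 87.0, 68.0, 53.0, 69.0, 0.0 m³/s; ΣQ_DR = 535.0 m³/s, peak = 87.0 m³/s.
Runoff depth d = ΣQ_DR·Δt / A = 535.0 × 7200 / (770 km²) = 5.003 mm.
The 1-cm UH is the DRH scaled by (10 mm)/d, so U_p = 87.0 × 10/5.003 = 174 m³/s.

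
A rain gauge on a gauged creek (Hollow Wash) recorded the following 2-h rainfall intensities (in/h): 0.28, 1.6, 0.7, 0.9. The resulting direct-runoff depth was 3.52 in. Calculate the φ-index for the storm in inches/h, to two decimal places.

Only the 3 blocks with intensity above φ contribute runoff: 1.6, 0.7, 0.9 in/h.
Σ(I−φ)·Δt = d  ⇒  (1.6+0.7+0.9 − 3φ)·2 = 3.52
φ = (3.200 − 3.52/2) / 3 = 0.48 in/h.

φ ≈ 0.48 in/h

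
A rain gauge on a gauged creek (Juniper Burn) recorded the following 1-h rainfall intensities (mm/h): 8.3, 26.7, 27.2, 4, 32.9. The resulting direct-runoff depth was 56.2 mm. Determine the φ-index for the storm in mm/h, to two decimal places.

φ ≈ 10.20 mm/h

Only the 3 blocks with intensity above φ contribute runoff: 26.7, 27.2, 32.9 mm/h.
Σ(I−φ)·Δt = d  ⇒  (26.7+27.2+32.9 − 3φ)·1 = 56.2
φ = (86.80 − 56.2/1) / 3 = 10.20 mm/h.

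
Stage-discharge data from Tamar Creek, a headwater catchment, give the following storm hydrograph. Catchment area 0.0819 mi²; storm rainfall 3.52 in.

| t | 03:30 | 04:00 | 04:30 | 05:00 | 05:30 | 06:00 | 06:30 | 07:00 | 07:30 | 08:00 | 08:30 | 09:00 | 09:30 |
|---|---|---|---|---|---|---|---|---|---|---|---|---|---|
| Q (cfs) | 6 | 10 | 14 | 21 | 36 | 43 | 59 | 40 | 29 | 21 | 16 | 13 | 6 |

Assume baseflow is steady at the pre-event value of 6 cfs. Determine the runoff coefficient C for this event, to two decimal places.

C ≈ 0.63

ΣQ_DR = 236.0 cfs; V = ΣQ_DR·Δt = 4.248 × 10^5 ft³.
Runoff depth d = V / A = 2.233 in.
C = d / P = 2.233 / 3.52 = 0.63.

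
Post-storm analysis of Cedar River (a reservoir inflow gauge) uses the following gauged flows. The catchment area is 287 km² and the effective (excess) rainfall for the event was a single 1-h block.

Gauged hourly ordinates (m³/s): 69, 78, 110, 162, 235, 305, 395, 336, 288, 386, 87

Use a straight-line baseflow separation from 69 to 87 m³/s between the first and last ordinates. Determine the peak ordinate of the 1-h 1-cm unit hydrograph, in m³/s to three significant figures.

U_p ≈ 158 m³/s

Direct runoff: 0.00, 7.20, 37.40, 87.60, 158.80, 227.00, 315.20, 254.40, 204.60, 300.80, 0.00 m³/s; ΣQ_DR = 1593 m³/s, peak = 315.20 m³/s.
Runoff depth d = ΣQ_DR·Δt / A = 1593 × 3600 / (287 km²) = 19.98 mm.
The 1-cm UH is the DRH scaled by (10 mm)/d, so U_p = 315.20 × 10/19.98 = 158 m³/s.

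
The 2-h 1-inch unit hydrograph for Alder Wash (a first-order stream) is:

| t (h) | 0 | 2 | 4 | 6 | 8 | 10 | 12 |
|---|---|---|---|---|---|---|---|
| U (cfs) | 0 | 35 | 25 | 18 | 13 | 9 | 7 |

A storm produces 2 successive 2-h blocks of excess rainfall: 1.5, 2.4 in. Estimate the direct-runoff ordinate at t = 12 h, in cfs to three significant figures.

By discrete convolution, Q_j = Σ (P_i / 1 in) · U_{j−i}.
At t = 12 h (j=6): Q = (1.5/1)·7 + (2.4/1)·9 = 32.1 cfs.

Q ≈ 32.1 cfs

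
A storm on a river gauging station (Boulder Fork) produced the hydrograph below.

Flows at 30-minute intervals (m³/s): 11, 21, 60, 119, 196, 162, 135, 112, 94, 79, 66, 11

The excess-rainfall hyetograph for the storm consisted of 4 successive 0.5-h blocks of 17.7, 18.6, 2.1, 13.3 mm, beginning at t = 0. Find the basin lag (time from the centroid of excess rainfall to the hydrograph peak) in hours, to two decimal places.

t_L ≈ 1.14 h

Centroid of excess rainfall: t_c = Σ P_i·t̄_i / ΣP_i = 0.8564 h (block centres at 0.25, 0.75, 1.25, 1.75 h).
Hydrograph peak occurs at t = 2 h, so basin lag t_L = 2 − 0.8564 = 1.14 h.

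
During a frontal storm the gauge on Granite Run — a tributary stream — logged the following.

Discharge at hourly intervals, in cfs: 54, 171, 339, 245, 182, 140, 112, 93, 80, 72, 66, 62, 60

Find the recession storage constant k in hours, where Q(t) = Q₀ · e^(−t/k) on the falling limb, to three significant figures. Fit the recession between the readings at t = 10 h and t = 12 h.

On the falling limb, Q drops from 66 to 60 cfs between t = 10 h and t = 12 h (Δt = 2 h).
k = −Δt / ln(Q₂/Q₁) = −2 / ln(60/66) = 21.0 h.

k ≈ 21.0 h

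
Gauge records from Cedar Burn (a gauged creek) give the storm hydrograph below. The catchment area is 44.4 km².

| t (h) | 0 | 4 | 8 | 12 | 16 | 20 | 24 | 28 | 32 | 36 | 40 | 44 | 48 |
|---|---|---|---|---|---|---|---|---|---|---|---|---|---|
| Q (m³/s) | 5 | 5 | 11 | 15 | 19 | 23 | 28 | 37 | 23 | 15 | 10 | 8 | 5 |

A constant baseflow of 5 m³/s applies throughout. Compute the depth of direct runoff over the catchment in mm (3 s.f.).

d ≈ 45.1 mm

Direct runoff: 0.0, 0.0, 6.0, 10.0, 14.0, 18.0, 23.0, 32.0, 18.0, 10.0, 5.0, 3.0, 0.0 m³/s; ΣQ_DR = 139.0 m³/s.
V = ΣQ_DR · Δt = 139.0 × 14400 s = 2.002 × 10^6 m³.
Over A = 44.4 km², depth = V / A = 45.1 mm.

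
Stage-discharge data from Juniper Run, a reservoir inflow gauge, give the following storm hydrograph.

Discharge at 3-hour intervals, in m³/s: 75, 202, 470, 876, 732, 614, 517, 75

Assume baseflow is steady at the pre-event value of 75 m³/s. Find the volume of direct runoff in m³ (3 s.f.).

V ≈ 3.20 × 10^7 m³

Direct-runoff ordinates (Q − Q_b): 0.0, 127.0, 395.0, 801.0, 657.0, 539.0, 442.0, 0.0 m³/s.
ΣQ_DR = 2961 m³/s.
With Δt = 3 h = 10800 s, V = ΣQ_DR · Δt = 2961 × 10800 = 3.20 × 10^7 m³.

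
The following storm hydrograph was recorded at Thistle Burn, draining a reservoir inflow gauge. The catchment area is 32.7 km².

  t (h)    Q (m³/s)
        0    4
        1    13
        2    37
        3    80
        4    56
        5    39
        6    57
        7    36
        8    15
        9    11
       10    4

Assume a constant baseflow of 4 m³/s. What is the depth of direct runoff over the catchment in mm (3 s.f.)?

Direct runoff: 0.0, 9.0, 33.0, 76.0, 52.0, 35.0, 53.0, 32.0, 11.0, 7.0, 0.0 m³/s; ΣQ_DR = 308.0 m³/s.
V = ΣQ_DR · Δt = 308.0 × 3600 s = 1.109 × 10^6 m³.
Over A = 32.7 km², depth = V / A = 33.9 mm.

d ≈ 33.9 mm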